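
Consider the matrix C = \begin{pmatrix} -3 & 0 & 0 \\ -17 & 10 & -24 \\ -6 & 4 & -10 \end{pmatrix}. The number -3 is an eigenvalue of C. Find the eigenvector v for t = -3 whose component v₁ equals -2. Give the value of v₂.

-10

C + 3I = [[0, 0, 0], [-17, 13, -24], [-6, 4, -7]].
Solving (C + 3I)v = 0 gives the eigenspace spanned by (-2, -10, -4).
With v₁ = -2, v = (-2, -10, -4), so v₂ = -10.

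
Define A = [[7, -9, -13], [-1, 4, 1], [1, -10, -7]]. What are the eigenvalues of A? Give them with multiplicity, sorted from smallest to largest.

-6, 5, 5

Characteristic polynomial: p(s) = s^3 - 4s^2 - 35s + 150 = (s - 5)^2(s + 6).
Roots (with multiplicity): -6, 5, 5.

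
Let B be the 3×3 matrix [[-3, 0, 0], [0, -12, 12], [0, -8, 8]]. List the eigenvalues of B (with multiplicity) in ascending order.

Characteristic polynomial: p(s) = s^3 + 7s^2 + 12s = s(s + 3)(s + 4).
Roots (with multiplicity): -4, -3, 0.

-4, -3, 0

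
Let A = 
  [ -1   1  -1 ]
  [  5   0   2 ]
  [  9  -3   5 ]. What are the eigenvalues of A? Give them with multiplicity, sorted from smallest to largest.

Characteristic polynomial: p(r) = r^3 - 4r^2 + 5r - 2 = (r - 2)(r - 1)^2.
Roots (with multiplicity): 1, 1, 2.

1, 1, 2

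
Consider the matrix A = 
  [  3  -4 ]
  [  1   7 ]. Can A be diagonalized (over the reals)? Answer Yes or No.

No

Characteristic polynomial: p(μ) = μ^2 - 10μ + 25 = (μ - 5)^2.
μ = 5 has algebraic multiplicity 2; rank(A − 5I) = 1, so geometric multiplicity = 1.
Geometric multiplicity < algebraic multiplicity, so A is not diagonalizable.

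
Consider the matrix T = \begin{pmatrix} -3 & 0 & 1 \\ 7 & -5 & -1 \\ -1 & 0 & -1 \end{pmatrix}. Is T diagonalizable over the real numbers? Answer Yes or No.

Characteristic polynomial: p(s) = s^3 + 9s^2 + 24s + 20 = (s + 2)^2(s + 5).
s = -2 has algebraic multiplicity 2; rank(T + 2I) = 2, so geometric multiplicity = 1.
Geometric multiplicity < algebraic multiplicity, so T is not diagonalizable.

No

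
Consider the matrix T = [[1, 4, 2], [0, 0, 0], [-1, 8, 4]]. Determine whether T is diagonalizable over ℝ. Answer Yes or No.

Characteristic polynomial: p(μ) = μ^3 - 5μ^2 + 6μ = μ(μ - 3)(μ - 2).
All 3 eigenvalues are distinct, so T is diagonalizable.

Yes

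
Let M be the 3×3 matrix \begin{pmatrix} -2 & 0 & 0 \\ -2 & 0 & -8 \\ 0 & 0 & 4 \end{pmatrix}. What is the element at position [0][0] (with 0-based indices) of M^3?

Characteristic polynomial: λ^3 - 2λ^2 - 8λ = λ(λ - 4)(λ + 2), so the eigenvalues are -2, 0, 4.
λ=-2: eigenvector (1, 1, 0).
λ=0: eigenvector (0, 1, 0).
λ=4: eigenvector (0, -2, 1).
P = [[1, 0, 0], [1, 1, -2], [0, 0, 1]], D = diag(-2, 0, 4), P⁻¹ = [[1, 0, 0], [-1, 1, 2], [0, 0, 1]].
M³ = P·diag(-8, 0, 64)·P⁻¹ = [[-8, 0, 0], [-8, 0, -128], [0, 0, 64]].
The requested entry is -8.

-8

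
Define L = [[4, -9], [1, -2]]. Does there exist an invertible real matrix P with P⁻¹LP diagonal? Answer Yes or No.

No

Characteristic polynomial: p(λ) = λ^2 - 2λ + 1 = (λ - 1)^2.
λ = 1 has algebraic multiplicity 2; rank(L − 1I) = 1, so geometric multiplicity = 1.
Geometric multiplicity < algebraic multiplicity, so L is not diagonalizable.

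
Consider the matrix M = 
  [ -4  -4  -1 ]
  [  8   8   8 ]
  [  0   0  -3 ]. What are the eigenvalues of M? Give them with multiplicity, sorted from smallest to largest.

Characteristic polynomial: p(s) = s^3 - s^2 - 12s = s(s - 4)(s + 3).
Roots (with multiplicity): -3, 0, 4.

-3, 0, 4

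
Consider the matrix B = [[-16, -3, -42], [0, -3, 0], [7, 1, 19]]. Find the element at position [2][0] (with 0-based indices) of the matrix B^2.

Characteristic polynomial: t^3 - 19t - 30 = (t - 5)(t + 2)(t + 3), so the eigenvalues are -3, -2, 5.
t=-3: eigenvector (3, 1, -1).
t=-2: eigenvector (3, 0, -1).
t=5: eigenvector (-2, 0, 1).
P = [[3, 3, -2], [1, 0, 0], [-1, -1, 1]], D = diag(-3, -2, 5), P⁻¹ = [[0, 1, 0], [1, -1, 2], [1, 0, 3]].
B² = P·diag(9, 4, 25)·P⁻¹ = [[-38, 15, -126], [0, 9, 0], [21, -5, 67]].
The requested entry is 21.

21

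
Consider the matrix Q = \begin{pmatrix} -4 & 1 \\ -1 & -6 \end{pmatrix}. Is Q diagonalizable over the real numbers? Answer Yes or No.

Characteristic polynomial: p(μ) = μ^2 + 10μ + 25 = (μ + 5)^2.
μ = -5 has algebraic multiplicity 2; rank(Q + 5I) = 1, so geometric multiplicity = 1.
Geometric multiplicity < algebraic multiplicity, so Q is not diagonalizable.

No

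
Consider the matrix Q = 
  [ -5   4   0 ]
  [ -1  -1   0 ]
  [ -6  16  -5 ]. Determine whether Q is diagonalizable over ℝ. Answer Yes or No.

Characteristic polynomial: p(s) = s^3 + 11s^2 + 39s + 45 = (s + 3)^2(s + 5).
s = -3 has algebraic multiplicity 2; rank(Q + 3I) = 2, so geometric multiplicity = 1.
Geometric multiplicity < algebraic multiplicity, so Q is not diagonalizable.

No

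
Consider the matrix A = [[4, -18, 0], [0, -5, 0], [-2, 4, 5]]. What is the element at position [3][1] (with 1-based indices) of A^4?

Characteristic polynomial: r^3 - 4r^2 - 25r + 100 = (r - 5)(r - 4)(r + 5), so the eigenvalues are -5, 4, 5.
r=4: eigenvector (1, 0, 2).
r=-5: eigenvector (2, 1, 0).
r=5: eigenvector (0, 0, 1).
P = [[1, 2, 0], [0, 1, 0], [2, 0, 1]], D = diag(4, -5, 5), P⁻¹ = [[1, -2, 0], [0, 1, 0], [-2, 4, 1]].
A⁴ = P·diag(256, 625, 625)·P⁻¹ = [[256, 738, 0], [0, 625, 0], [-738, 1476, 625]].
The requested entry is -738.

-738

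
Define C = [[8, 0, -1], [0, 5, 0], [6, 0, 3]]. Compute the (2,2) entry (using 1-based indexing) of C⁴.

Characteristic polynomial: s^3 - 16s^2 + 85s - 150 = (s - 6)(s - 5)^2, so the eigenvalues are 5, 5, 6.
s=6: eigenvector (1, 0, 2).
s=5: eigenvector (1, 0, 3).
s=5: eigenvector (1, 1, 3).
P = [[1, 1, 1], [0, 0, 1], [2, 3, 3]], D = diag(6, 5, 5), P⁻¹ = [[3, 0, -1], [-2, -1, 1], [0, 1, 0]].
C⁴ = P·diag(1296, 625, 625)·P⁻¹ = [[2638, 0, -671], [0, 625, 0], [4026, 0, -717]].
The requested entry is 625.

625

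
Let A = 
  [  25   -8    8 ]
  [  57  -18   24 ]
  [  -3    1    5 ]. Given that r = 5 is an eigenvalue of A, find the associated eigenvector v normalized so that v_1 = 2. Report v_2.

A − 5I = [[20, -8, 8], [57, -23, 24], [-3, 1, 0]].
Solving (A − 5I)v = 0 gives the eigenspace spanned by (2, 6, 1).
With v_1 = 2, v = (2, 6, 1), so v_2 = 6.

6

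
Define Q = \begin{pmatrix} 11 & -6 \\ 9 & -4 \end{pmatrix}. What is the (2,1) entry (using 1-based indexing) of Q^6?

Characteristic polynomial: r^2 - 7r + 10 = (r - 5)(r - 2), so the eigenvalues are 2, 5.
r=2: eigenvector (-2, -3).
r=5: eigenvector (1, 1).
P = [[-2, 1], [-3, 1]], D = diag(2, 5), P⁻¹ = [[1, -1], [3, -2]].
Q⁶ = P·diag(64, 15625)·P⁻¹ = [[46747, -31122], [46683, -31058]].
The requested entry is 46683.

46683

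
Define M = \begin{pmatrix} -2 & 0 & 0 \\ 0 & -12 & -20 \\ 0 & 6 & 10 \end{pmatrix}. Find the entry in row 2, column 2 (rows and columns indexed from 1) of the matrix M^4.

Characteristic polynomial: μ^3 + 4μ^2 + 4μ = μ(μ + 2)^2, so the eigenvalues are -2, -2, 0.
μ=-2: eigenvector (1, 4, -2).
μ=-2: eigenvector (0, 2, -1).
μ=0: eigenvector (0, -5, 3).
P = [[1, 0, 0], [4, 2, -5], [-2, -1, 3]], D = diag(-2, -2, 0), P⁻¹ = [[1, 0, 0], [-2, 3, 5], [0, 1, 2]].
M⁴ = P·diag(16, 16, 0)·P⁻¹ = [[16, 0, 0], [0, 96, 160], [0, -48, -80]].
The requested entry is 96.

96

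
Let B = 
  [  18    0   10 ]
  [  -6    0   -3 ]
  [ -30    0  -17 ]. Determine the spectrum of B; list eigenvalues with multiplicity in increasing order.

-2, 0, 3

Characteristic polynomial: p(t) = t^3 - t^2 - 6t = t(t - 3)(t + 2).
Roots (with multiplicity): -2, 0, 3.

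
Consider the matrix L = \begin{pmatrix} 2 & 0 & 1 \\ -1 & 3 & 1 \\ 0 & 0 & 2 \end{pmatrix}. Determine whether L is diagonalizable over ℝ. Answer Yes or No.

No

Characteristic polynomial: p(t) = t^3 - 7t^2 + 16t - 12 = (t - 3)(t - 2)^2.
t = 2 has algebraic multiplicity 2; rank(L − 2I) = 2, so geometric multiplicity = 1.
Geometric multiplicity < algebraic multiplicity, so L is not diagonalizable.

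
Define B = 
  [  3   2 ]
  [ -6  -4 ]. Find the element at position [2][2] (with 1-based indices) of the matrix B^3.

Characteristic polynomial: s^2 + s = s(s + 1), so the eigenvalues are -1, 0.
s=-1: eigenvector (1, -2).
s=0: eigenvector (2, -3).
P = [[1, 2], [-2, -3]], D = diag(-1, 0), P⁻¹ = [[-3, -2], [2, 1]].
B³ = P·diag(-1, 0)·P⁻¹ = [[3, 2], [-6, -4]].
The requested entry is -4.

-4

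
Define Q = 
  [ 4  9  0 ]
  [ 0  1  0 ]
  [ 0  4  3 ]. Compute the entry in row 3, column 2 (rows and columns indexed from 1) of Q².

Characteristic polynomial: r^3 - 8r^2 + 19r - 12 = (r - 4)(r - 3)(r - 1), so the eigenvalues are 1, 3, 4.
r=4: eigenvector (1, 0, 0).
r=1: eigenvector (-3, 1, -2).
r=3: eigenvector (0, 0, 1).
P = [[1, -3, 0], [0, 1, 0], [0, -2, 1]], D = diag(4, 1, 3), P⁻¹ = [[1, 3, 0], [0, 1, 0], [0, 2, 1]].
Q² = P·diag(16, 1, 9)·P⁻¹ = [[16, 45, 0], [0, 1, 0], [0, 16, 9]].
The requested entry is 16.

16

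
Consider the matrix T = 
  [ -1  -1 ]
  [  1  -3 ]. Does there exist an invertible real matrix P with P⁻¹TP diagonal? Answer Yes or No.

Characteristic polynomial: p(λ) = λ^2 + 4λ + 4 = (λ + 2)^2.
λ = -2 has algebraic multiplicity 2; rank(T + 2I) = 1, so geometric multiplicity = 1.
Geometric multiplicity < algebraic multiplicity, so T is not diagonalizable.

No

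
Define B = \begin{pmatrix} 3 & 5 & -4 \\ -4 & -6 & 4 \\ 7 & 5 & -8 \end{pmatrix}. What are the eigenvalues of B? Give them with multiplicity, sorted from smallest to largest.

-6, -4, -1

Characteristic polynomial: p(μ) = μ^3 + 11μ^2 + 34μ + 24 = (μ + 1)(μ + 4)(μ + 6).
Roots (with multiplicity): -6, -4, -1.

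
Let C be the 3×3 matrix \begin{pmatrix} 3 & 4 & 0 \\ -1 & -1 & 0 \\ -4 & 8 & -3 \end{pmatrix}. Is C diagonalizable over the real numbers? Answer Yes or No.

Characteristic polynomial: p(s) = s^3 + s^2 - 5s + 3 = (s - 1)^2(s + 3).
s = 1 has algebraic multiplicity 2; rank(C − 1I) = 2, so geometric multiplicity = 1.
Geometric multiplicity < algebraic multiplicity, so C is not diagonalizable.

No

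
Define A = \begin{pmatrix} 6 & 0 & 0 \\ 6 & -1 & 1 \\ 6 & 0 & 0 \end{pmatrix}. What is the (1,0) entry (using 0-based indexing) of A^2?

36

Characteristic polynomial: λ^3 - 5λ^2 - 6λ = λ(λ - 6)(λ + 1), so the eigenvalues are -1, 0, 6.
λ=0: eigenvector (0, 1, 1).
λ=-1: eigenvector (0, 1, 0).
λ=6: eigenvector (1, 1, 1).
P = [[0, 0, 1], [1, 1, 1], [1, 0, 1]], D = diag(0, -1, 6), P⁻¹ = [[-1, 0, 1], [0, 1, -1], [1, 0, 0]].
A² = P·diag(0, 1, 36)·P⁻¹ = [[36, 0, 0], [36, 1, -1], [36, 0, 0]].
The requested entry is 36.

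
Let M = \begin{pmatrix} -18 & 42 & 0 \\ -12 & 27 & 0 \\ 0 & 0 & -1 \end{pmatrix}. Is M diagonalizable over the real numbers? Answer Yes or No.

Yes

Characteristic polynomial: p(s) = s^3 - 8s^2 + 9s + 18 = (s - 6)(s - 3)(s + 1).
All 3 eigenvalues are distinct, so M is diagonalizable.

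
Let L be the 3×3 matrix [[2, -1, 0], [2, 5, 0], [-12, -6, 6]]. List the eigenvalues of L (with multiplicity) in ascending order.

3, 4, 6

Characteristic polynomial: p(r) = r^3 - 13r^2 + 54r - 72 = (r - 6)(r - 4)(r - 3).
Roots (with multiplicity): 3, 4, 6.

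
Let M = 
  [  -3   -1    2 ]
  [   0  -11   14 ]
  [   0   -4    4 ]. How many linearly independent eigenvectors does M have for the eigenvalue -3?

M + 3I = [[0, -1, 2], [0, -8, 14], [0, -4, 7]].
This matrix has rank 2, so its null space has dimension 3 − 2 = 1.

1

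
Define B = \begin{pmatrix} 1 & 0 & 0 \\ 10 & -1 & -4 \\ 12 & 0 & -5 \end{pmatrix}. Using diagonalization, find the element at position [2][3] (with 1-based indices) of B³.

-124

Characteristic polynomial: μ^3 + 5μ^2 - μ - 5 = (μ - 1)(μ + 1)(μ + 5), so the eigenvalues are -5, -1, 1.
μ=-1: eigenvector (0, 1, 0).
μ=1: eigenvector (1, 1, 2).
μ=-5: eigenvector (0, 1, 1).
P = [[0, 1, 0], [1, 1, 1], [0, 2, 1]], D = diag(-1, 1, -5), P⁻¹ = [[1, 1, -1], [1, 0, 0], [-2, 0, 1]].
B³ = P·diag(-1, 1, -125)·P⁻¹ = [[1, 0, 0], [250, -1, -124], [252, 0, -125]].
The requested entry is -124.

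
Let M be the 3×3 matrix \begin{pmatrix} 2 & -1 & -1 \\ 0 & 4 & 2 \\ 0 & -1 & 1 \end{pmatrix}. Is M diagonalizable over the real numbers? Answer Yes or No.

Yes

Characteristic polynomial: p(t) = t^3 - 7t^2 + 16t - 12 = (t - 3)(t - 2)^2.
t = 2 has algebraic multiplicity 2; rank(M − 2I) = 1, so geometric multiplicity = 2.
Every eigenvalue has geometric = algebraic multiplicity, so M is diagonalizable.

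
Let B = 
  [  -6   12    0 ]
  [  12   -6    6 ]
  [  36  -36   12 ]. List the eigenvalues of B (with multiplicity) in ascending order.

-6, 0, 6

Characteristic polynomial: p(s) = s^3 - 36s = s(s - 6)(s + 6).
Roots (with multiplicity): -6, 0, 6.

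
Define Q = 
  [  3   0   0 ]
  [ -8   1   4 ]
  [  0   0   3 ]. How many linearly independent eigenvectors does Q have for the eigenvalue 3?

Q − 3I = [[0, 0, 0], [-8, -2, 4], [0, 0, 0]].
This matrix has rank 1, so its null space has dimension 3 − 1 = 2.

2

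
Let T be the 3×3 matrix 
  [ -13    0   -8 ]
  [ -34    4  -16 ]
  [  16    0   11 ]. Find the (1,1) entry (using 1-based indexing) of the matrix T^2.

41

Characteristic polynomial: λ^3 - 2λ^2 - 23λ + 60 = (λ - 4)(λ - 3)(λ + 5), so the eigenvalues are -5, 3, 4.
λ=-5: eigenvector (1, 2, -1).
λ=4: eigenvector (0, 1, 0).
λ=3: eigenvector (-1, -2, 2).
P = [[1, 0, -1], [2, 1, -2], [-1, 0, 2]], D = diag(-5, 4, 3), P⁻¹ = [[2, 0, 1], [-2, 1, 0], [1, 0, 1]].
T² = P·diag(25, 16, 9)·P⁻¹ = [[41, 0, 16], [50, 16, 32], [-32, 0, -7]].
The requested entry is 41.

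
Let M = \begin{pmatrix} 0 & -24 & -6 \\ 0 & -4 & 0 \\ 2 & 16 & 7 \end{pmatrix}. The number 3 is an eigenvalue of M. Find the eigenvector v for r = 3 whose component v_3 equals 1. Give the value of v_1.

-2

M − 3I = [[-3, -24, -6], [0, -7, 0], [2, 16, 4]].
Solving (M − 3I)v = 0 gives the eigenspace spanned by (-2, 0, 1).
With v_3 = 1, v = (-2, 0, 1), so v_1 = -2.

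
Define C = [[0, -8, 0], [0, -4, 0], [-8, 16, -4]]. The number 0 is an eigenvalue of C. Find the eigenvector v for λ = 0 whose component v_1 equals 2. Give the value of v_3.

C = [[0, -8, 0], [0, -4, 0], [-8, 16, -4]].
Solving (C)v = 0 gives the eigenspace spanned by (2, 0, -4).
With v_1 = 2, v = (2, 0, -4), so v_3 = -4.

-4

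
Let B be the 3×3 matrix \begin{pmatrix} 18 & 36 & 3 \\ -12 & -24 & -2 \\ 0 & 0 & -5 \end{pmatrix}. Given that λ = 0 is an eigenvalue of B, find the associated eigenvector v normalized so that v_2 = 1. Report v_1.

-2

B = [[18, 36, 3], [-12, -24, -2], [0, 0, -5]].
Solving (B)v = 0 gives the eigenspace spanned by (-2, 1, 0).
With v_2 = 1, v = (-2, 1, 0), so v_1 = -2.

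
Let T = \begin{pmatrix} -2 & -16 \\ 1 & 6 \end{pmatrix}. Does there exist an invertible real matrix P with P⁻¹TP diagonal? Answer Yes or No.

Characteristic polynomial: p(r) = r^2 - 4r + 4 = (r - 2)^2.
r = 2 has algebraic multiplicity 2; rank(T − 2I) = 1, so geometric multiplicity = 1.
Geometric multiplicity < algebraic multiplicity, so T is not diagonalizable.

No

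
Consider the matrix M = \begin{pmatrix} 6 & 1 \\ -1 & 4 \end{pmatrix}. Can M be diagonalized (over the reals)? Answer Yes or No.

No

Characteristic polynomial: p(s) = s^2 - 10s + 25 = (s - 5)^2.
s = 5 has algebraic multiplicity 2; rank(M − 5I) = 1, so geometric multiplicity = 1.
Geometric multiplicity < algebraic multiplicity, so M is not diagonalizable.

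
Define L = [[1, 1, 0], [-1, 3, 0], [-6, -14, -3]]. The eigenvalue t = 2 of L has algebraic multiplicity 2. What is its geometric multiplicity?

1

L − 2I = [[-1, 1, 0], [-1, 1, 0], [-6, -14, -5]].
This matrix has rank 2, so its null space has dimension 3 − 2 = 1.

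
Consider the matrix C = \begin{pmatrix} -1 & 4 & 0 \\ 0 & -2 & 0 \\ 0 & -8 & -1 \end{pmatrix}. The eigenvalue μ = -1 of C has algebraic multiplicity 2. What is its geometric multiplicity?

2

C + 1I = [[0, 4, 0], [0, -1, 0], [0, -8, 0]].
This matrix has rank 1, so its null space has dimension 3 − 1 = 2.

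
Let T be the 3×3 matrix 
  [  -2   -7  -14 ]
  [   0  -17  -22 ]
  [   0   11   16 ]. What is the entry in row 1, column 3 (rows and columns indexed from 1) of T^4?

-1218

Characteristic polynomial: r^3 + 3r^2 - 28r - 60 = (r - 5)(r + 2)(r + 6), so the eigenvalues are -6, -2, 5.
r=-2: eigenvector (1, 0, 0).
r=-6: eigenvector (0, 2, -1).
r=5: eigenvector (-1, -1, 1).
P = [[1, 0, -1], [0, 2, -1], [0, -1, 1]], D = diag(-2, -6, 5), P⁻¹ = [[1, 1, 2], [0, 1, 1], [0, 1, 2]].
T⁴ = P·diag(16, 1296, 625)·P⁻¹ = [[16, -609, -1218], [0, 1967, 1342], [0, -671, -46]].
The requested entry is -1218.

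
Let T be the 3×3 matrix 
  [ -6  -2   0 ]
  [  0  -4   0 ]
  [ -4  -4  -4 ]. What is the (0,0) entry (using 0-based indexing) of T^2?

36

Characteristic polynomial: μ^3 + 14μ^2 + 64μ + 96 = (μ + 4)^2(μ + 6), so the eigenvalues are -6, -4, -4.
μ=-6: eigenvector (1, 0, 2).
μ=-4: eigenvector (-1, 1, 2).
μ=-4: eigenvector (0, 0, 1).
P = [[1, -1, 0], [0, 1, 0], [2, 2, 1]], D = diag(-6, -4, -4), P⁻¹ = [[1, 1, 0], [0, 1, 0], [-2, -4, 1]].
T² = P·diag(36, 16, 16)·P⁻¹ = [[36, 20, 0], [0, 16, 0], [40, 40, 16]].
The requested entry is 36.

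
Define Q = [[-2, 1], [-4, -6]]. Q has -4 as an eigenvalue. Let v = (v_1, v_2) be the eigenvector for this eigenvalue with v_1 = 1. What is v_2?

-2

Q + 4I = [[2, 1], [-4, -2]].
Solving (Q + 4I)v = 0 gives the eigenspace spanned by (1, -2).
With v_1 = 1, v = (1, -2), so v_2 = -2.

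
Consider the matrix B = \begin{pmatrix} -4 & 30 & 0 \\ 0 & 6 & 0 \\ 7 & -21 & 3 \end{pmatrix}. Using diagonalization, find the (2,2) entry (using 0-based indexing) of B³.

27

Characteristic polynomial: s^3 - 5s^2 - 18s + 72 = (s - 6)(s - 3)(s + 4), so the eigenvalues are -4, 3, 6.
s=6: eigenvector (3, 1, 0).
s=-4: eigenvector (1, 0, -1).
s=3: eigenvector (0, 0, 1).
P = [[3, 1, 0], [1, 0, 0], [0, -1, 1]], D = diag(6, -4, 3), P⁻¹ = [[0, 1, 0], [1, -3, 0], [1, -3, 1]].
B³ = P·diag(216, -64, 27)·P⁻¹ = [[-64, 840, 0], [0, 216, 0], [91, -273, 27]].
The requested entry is 27.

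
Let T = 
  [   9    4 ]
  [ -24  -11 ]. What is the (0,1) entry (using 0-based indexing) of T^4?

Characteristic polynomial: r^2 + 2r - 3 = (r - 1)(r + 3), so the eigenvalues are -3, 1.
r=1: eigenvector (1, -2).
r=-3: eigenvector (-1, 3).
P = [[1, -1], [-2, 3]], D = diag(1, -3), P⁻¹ = [[3, 1], [2, 1]].
T⁴ = P·diag(1, 81)·P⁻¹ = [[-159, -80], [480, 241]].
The requested entry is -80.

-80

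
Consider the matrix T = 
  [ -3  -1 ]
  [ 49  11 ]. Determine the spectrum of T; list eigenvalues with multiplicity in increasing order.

4, 4

Characteristic polynomial: p(μ) = μ^2 - 8μ + 16 = (μ - 4)^2.
Roots (with multiplicity): 4, 4.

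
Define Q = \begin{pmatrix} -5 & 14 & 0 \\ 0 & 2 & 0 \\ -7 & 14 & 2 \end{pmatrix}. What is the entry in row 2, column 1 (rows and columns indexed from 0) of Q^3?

266

Characteristic polynomial: t^3 + t^2 - 16t + 20 = (t - 2)^2(t + 5), so the eigenvalues are -5, 2, 2.
t=2: eigenvector (0, 0, 1).
t=2: eigenvector (2, 1, 2).
t=-5: eigenvector (1, 0, 1).
P = [[0, 2, 1], [0, 1, 0], [1, 2, 1]], D = diag(2, 2, -5), P⁻¹ = [[-1, 0, 1], [0, 1, 0], [1, -2, 0]].
Q³ = P·diag(8, 8, -125)·P⁻¹ = [[-125, 266, 0], [0, 8, 0], [-133, 266, 8]].
The requested entry is 266.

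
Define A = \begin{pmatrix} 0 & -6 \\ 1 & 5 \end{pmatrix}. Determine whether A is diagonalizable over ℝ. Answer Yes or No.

Yes

Characteristic polynomial: p(r) = r^2 - 5r + 6 = (r - 3)(r - 2).
All 2 eigenvalues are distinct, so A is diagonalizable.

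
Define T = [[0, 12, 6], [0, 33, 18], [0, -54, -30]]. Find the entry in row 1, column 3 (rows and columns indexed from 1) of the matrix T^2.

36

Characteristic polynomial: λ^3 - 3λ^2 - 18λ = λ(λ - 6)(λ + 3), so the eigenvalues are -3, 0, 6.
λ=0: eigenvector (1, 0, 0).
λ=-3: eigenvector (0, 1, -2).
λ=6: eigenvector (1, 2, -3).
P = [[1, 0, 1], [0, 1, 2], [0, -2, -3]], D = diag(0, -3, 6), P⁻¹ = [[1, -2, -1], [0, -3, -2], [0, 2, 1]].
T² = P·diag(0, 9, 36)·P⁻¹ = [[0, 72, 36], [0, 117, 54], [0, -162, -72]].
The requested entry is 36.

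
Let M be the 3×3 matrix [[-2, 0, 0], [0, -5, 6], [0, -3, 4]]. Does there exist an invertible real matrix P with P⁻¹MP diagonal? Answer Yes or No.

Yes

Characteristic polynomial: p(t) = t^3 + 3t^2 - 4 = (t - 1)(t + 2)^2.
t = -2 has algebraic multiplicity 2; rank(M + 2I) = 1, so geometric multiplicity = 2.
Every eigenvalue has geometric = algebraic multiplicity, so M is diagonalizable.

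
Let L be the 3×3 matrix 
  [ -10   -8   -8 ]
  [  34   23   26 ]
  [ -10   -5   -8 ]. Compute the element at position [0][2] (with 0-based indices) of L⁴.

-2560

Characteristic polynomial: λ^3 - 5λ^2 - 12λ + 36 = (λ - 6)(λ - 2)(λ + 3), so the eigenvalues are -3, 2, 6.
λ=6: eigenvector (1, -2, 0).
λ=2: eigenvector (2, -2, -1).
λ=-3: eigenvector (0, -1, 1).
P = [[1, 2, 0], [-2, -2, -1], [0, -1, 1]], D = diag(6, 2, -3), P⁻¹ = [[-3, -2, -2], [2, 1, 1], [2, 1, 2]].
L⁴ = P·diag(1296, 16, 81)·P⁻¹ = [[-3824, -2560, -2560], [7550, 5071, 4990], [130, 65, 146]].
The requested entry is -2560.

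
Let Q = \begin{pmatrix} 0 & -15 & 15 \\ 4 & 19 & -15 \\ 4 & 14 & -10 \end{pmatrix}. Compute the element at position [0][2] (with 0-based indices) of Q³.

375

Characteristic polynomial: s^3 - 9s^2 + 20s = s(s - 5)(s - 4), so the eigenvalues are 0, 4, 5.
s=0: eigenvector (1, -1, -1).
s=4: eigenvector (0, 1, 1).
s=5: eigenvector (3, -3, -2).
P = [[1, 0, 3], [-1, 1, -3], [-1, 1, -2]], D = diag(0, 4, 5), P⁻¹ = [[1, 3, -3], [1, 1, 0], [0, -1, 1]].
Q³ = P·diag(0, 64, 125)·P⁻¹ = [[0, -375, 375], [64, 439, -375], [64, 314, -250]].
The requested entry is 375.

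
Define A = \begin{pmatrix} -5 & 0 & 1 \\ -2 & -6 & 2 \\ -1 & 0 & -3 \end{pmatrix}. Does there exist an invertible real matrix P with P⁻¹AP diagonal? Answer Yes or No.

Characteristic polynomial: p(t) = t^3 + 14t^2 + 64t + 96 = (t + 4)^2(t + 6).
t = -4 has algebraic multiplicity 2; rank(A + 4I) = 2, so geometric multiplicity = 1.
Geometric multiplicity < algebraic multiplicity, so A is not diagonalizable.

No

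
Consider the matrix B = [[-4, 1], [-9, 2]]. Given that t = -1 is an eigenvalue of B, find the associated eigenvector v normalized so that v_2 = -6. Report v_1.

B + 1I = [[-3, 1], [-9, 3]].
Solving (B + 1I)v = 0 gives the eigenspace spanned by (-2, -6).
With v_2 = -6, v = (-2, -6), so v_1 = -2.

-2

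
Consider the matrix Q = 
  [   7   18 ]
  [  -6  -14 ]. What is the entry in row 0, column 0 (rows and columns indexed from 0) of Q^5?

Characteristic polynomial: λ^2 + 7λ + 10 = (λ + 2)(λ + 5), so the eigenvalues are -5, -2.
λ=-2: eigenvector (2, -1).
λ=-5: eigenvector (-3, 2).
P = [[2, -3], [-1, 2]], D = diag(-2, -5), P⁻¹ = [[2, 3], [1, 2]].
Q⁵ = P·diag(-32, -3125)·P⁻¹ = [[9247, 18558], [-6186, -12404]].
The requested entry is 9247.

9247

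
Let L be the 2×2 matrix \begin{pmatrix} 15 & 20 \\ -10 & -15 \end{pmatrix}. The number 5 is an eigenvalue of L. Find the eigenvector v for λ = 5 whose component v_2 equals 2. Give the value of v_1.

L − 5I = [[10, 20], [-10, -20]].
Solving (L − 5I)v = 0 gives the eigenspace spanned by (-4, 2).
With v_2 = 2, v = (-4, 2), so v_1 = -4.

-4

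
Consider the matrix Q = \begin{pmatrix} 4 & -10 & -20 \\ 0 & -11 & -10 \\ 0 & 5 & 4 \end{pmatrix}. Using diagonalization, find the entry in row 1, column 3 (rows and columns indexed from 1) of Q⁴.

Characteristic polynomial: r^3 + 3r^2 - 22r - 24 = (r - 4)(r + 1)(r + 6), so the eigenvalues are -6, -1, 4.
r=4: eigenvector (1, 0, 0).
r=-6: eigenvector (0, 2, -1).
r=-1: eigenvector (2, -1, 1).
P = [[1, 0, 2], [0, 2, -1], [0, -1, 1]], D = diag(4, -6, -1), P⁻¹ = [[1, -2, -4], [0, 1, 1], [0, 1, 2]].
Q⁴ = P·diag(256, 1296, 1)·P⁻¹ = [[256, -510, -1020], [0, 2591, 2590], [0, -1295, -1294]].
The requested entry is -1020.

-1020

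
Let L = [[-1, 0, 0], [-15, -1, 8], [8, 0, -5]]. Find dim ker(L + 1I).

1

L + 1I = [[0, 0, 0], [-15, 0, 8], [8, 0, -4]].
This matrix has rank 2, so its null space has dimension 3 − 2 = 1.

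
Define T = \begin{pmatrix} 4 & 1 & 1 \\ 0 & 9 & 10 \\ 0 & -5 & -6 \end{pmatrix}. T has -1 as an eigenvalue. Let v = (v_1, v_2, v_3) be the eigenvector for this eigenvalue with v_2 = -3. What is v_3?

T + 1I = [[5, 1, 1], [0, 10, 10], [0, -5, -5]].
Solving (T + 1I)v = 0 gives the eigenspace spanned by (0, -3, 3).
With v_2 = -3, v = (0, -3, 3), so v_3 = 3.

3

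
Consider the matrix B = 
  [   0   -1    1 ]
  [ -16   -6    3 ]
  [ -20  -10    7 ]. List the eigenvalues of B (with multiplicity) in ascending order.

Characteristic polynomial: p(s) = s^3 - s^2 - 8s + 12 = (s - 2)^2(s + 3).
Roots (with multiplicity): -3, 2, 2.

-3, 2, 2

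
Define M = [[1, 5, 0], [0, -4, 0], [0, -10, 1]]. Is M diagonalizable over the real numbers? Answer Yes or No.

Characteristic polynomial: p(s) = s^3 + 2s^2 - 7s + 4 = (s - 1)^2(s + 4).
s = 1 has algebraic multiplicity 2; rank(M − 1I) = 1, so geometric multiplicity = 2.
Every eigenvalue has geometric = algebraic multiplicity, so M is diagonalizable.

Yes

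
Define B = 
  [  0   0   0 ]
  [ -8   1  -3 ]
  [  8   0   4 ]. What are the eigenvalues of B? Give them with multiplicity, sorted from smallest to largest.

Characteristic polynomial: p(μ) = μ^3 - 5μ^2 + 4μ = μ(μ - 4)(μ - 1).
Roots (with multiplicity): 0, 1, 4.

0, 1, 4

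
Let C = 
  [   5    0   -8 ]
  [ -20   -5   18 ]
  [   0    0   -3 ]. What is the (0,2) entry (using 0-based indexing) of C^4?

-544

Characteristic polynomial: r^3 + 3r^2 - 25r - 75 = (r - 5)(r + 3)(r + 5), so the eigenvalues are -5, -3, 5.
r=-3: eigenvector (1, -1, 1).
r=-5: eigenvector (0, 1, 0).
r=5: eigenvector (-1, 2, 0).
P = [[1, 0, -1], [-1, 1, 2], [1, 0, 0]], D = diag(-3, -5, 5), P⁻¹ = [[0, 0, 1], [2, 1, -1], [-1, 0, 1]].
C⁴ = P·diag(81, 625, 625)·P⁻¹ = [[625, 0, -544], [0, 625, 544], [0, 0, 81]].
The requested entry is -544.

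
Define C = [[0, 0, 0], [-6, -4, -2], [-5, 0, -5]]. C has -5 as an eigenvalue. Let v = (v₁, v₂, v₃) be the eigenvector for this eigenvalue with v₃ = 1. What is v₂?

C + 5I = [[5, 0, 0], [-6, 1, -2], [-5, 0, 0]].
Solving (C + 5I)v = 0 gives the eigenspace spanned by (0, 2, 1).
With v₃ = 1, v = (0, 2, 1), so v₂ = 2.

2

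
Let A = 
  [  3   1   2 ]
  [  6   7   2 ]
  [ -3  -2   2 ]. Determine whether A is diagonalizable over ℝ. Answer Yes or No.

No

Characteristic polynomial: p(t) = t^3 - 12t^2 + 45t - 54 = (t - 6)(t - 3)^2.
t = 3 has algebraic multiplicity 2; rank(A − 3I) = 2, so geometric multiplicity = 1.
Geometric multiplicity < algebraic multiplicity, so A is not diagonalizable.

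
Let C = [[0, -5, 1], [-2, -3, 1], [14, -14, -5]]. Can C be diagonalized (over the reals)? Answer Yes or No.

Characteristic polynomial: p(s) = s^3 + 8s^2 + 5s - 50 = (s - 2)(s + 5)^2.
s = -5 has algebraic multiplicity 2; rank(C + 5I) = 2, so geometric multiplicity = 1.
Geometric multiplicity < algebraic multiplicity, so C is not diagonalizable.

No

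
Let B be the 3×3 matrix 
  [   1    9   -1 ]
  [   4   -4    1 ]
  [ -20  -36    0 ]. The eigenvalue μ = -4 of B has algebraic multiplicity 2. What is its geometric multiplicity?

B + 4I = [[5, 9, -1], [4, 0, 1], [-20, -36, 4]].
This matrix has rank 2, so its null space has dimension 3 − 2 = 1.

1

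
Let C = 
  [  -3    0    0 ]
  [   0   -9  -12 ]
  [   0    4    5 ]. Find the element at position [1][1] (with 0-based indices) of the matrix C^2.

Characteristic polynomial: s^3 + 7s^2 + 15s + 9 = (s + 1)(s + 3)^2, so the eigenvalues are -3, -3, -1.
s=-1: eigenvector (0, -3, 2).
s=-3: eigenvector (1, 0, 0).
s=-3: eigenvector (0, -2, 1).
P = [[0, 1, 0], [-3, 0, -2], [2, 0, 1]], D = diag(-1, -3, -3), P⁻¹ = [[0, 1, 2], [1, 0, 0], [0, -2, -3]].
C² = P·diag(1, 9, 9)·P⁻¹ = [[9, 0, 0], [0, 33, 48], [0, -16, -23]].
The requested entry is 33.

33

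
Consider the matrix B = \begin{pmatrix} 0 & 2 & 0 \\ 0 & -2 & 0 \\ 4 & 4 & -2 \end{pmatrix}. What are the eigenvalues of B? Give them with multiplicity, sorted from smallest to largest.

Characteristic polynomial: p(t) = t^3 + 4t^2 + 4t = t(t + 2)^2.
Roots (with multiplicity): -2, -2, 0.

-2, -2, 0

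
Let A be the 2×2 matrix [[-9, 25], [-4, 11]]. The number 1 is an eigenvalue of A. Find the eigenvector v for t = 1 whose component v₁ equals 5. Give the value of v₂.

2

A − 1I = [[-10, 25], [-4, 10]].
Solving (A − 1I)v = 0 gives the eigenspace spanned by (5, 2).
With v₁ = 5, v = (5, 2), so v₂ = 2.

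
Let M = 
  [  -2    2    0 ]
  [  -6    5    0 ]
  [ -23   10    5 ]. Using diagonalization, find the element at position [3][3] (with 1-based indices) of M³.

125

Characteristic polynomial: λ^3 - 8λ^2 + 17λ - 10 = (λ - 5)(λ - 2)(λ - 1), so the eigenvalues are 1, 2, 5.
λ=2: eigenvector (1, 2, 1).
λ=1: eigenvector (-2, -3, -4).
λ=5: eigenvector (0, 0, 1).
P = [[1, -2, 0], [2, -3, 0], [1, -4, 1]], D = diag(2, 1, 5), P⁻¹ = [[-3, 2, 0], [-2, 1, 0], [-5, 2, 1]].
M³ = P·diag(8, 1, 125)·P⁻¹ = [[-20, 14, 0], [-42, 29, 0], [-641, 262, 125]].
The requested entry is 125.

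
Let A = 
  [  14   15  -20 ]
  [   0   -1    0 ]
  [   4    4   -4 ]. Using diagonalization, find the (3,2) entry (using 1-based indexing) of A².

Characteristic polynomial: s^3 - 9s^2 + 14s + 24 = (s - 6)(s - 4)(s + 1), so the eigenvalues are -1, 4, 6.
s=6: eigenvector (5, 0, 2).
s=-1: eigenvector (-1, 1, 0).
s=4: eigenvector (2, 0, 1).
P = [[5, -1, 2], [0, 1, 0], [2, 0, 1]], D = diag(6, -1, 4), P⁻¹ = [[1, 1, -2], [0, 1, 0], [-2, -2, 5]].
A² = P·diag(36, 1, 16)·P⁻¹ = [[116, 115, -200], [0, 1, 0], [40, 40, -64]].
The requested entry is 40.

40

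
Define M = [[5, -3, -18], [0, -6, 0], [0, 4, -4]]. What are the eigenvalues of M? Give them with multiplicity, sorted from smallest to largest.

-6, -4, 5

Characteristic polynomial: p(r) = r^3 + 5r^2 - 26r - 120 = (r - 5)(r + 4)(r + 6).
Roots (with multiplicity): -6, -4, 5.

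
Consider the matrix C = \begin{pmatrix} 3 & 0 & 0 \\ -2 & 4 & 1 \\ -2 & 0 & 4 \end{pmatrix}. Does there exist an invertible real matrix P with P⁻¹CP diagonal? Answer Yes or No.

Characteristic polynomial: p(μ) = μ^3 - 11μ^2 + 40μ - 48 = (μ - 4)^2(μ - 3).
μ = 4 has algebraic multiplicity 2; rank(C − 4I) = 2, so geometric multiplicity = 1.
Geometric multiplicity < algebraic multiplicity, so C is not diagonalizable.

No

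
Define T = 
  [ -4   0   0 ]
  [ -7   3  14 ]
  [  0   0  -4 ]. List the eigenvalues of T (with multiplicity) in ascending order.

-4, -4, 3

Characteristic polynomial: p(s) = s^3 + 5s^2 - 8s - 48 = (s - 3)(s + 4)^2.
Roots (with multiplicity): -4, -4, 3.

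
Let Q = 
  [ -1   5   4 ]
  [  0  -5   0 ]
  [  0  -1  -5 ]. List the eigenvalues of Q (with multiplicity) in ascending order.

Characteristic polynomial: p(t) = t^3 + 11t^2 + 35t + 25 = (t + 1)(t + 5)^2.
Roots (with multiplicity): -5, -5, -1.

-5, -5, -1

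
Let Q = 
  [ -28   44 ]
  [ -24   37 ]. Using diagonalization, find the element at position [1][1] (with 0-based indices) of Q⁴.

12433

Characteristic polynomial: λ^2 - 9λ + 20 = (λ - 5)(λ - 4), so the eigenvalues are 4, 5.
λ=4: eigenvector (-11, -8).
λ=5: eigenvector (4, 3).
P = [[-11, 4], [-8, 3]], D = diag(4, 5), P⁻¹ = [[-3, 4], [-8, 11]].
Q⁴ = P·diag(256, 625)·P⁻¹ = [[-11552, 16236], [-8856, 12433]].
The requested entry is 12433.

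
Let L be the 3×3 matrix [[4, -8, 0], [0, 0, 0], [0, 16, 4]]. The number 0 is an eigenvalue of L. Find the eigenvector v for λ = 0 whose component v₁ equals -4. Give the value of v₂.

L = [[4, -8, 0], [0, 0, 0], [0, 16, 4]].
Solving (L)v = 0 gives the eigenspace spanned by (-4, -2, 8).
With v₁ = -4, v = (-4, -2, 8), so v₂ = -2.

-2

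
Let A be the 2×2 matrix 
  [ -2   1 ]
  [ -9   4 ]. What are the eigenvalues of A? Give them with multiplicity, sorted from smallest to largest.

Characteristic polynomial: p(t) = t^2 - 2t + 1 = (t - 1)^2.
Roots (with multiplicity): 1, 1.

1, 1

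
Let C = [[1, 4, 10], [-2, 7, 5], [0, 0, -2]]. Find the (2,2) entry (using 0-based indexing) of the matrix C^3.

-8

Characteristic polynomial: r^3 - 6r^2 - r + 30 = (r - 5)(r - 3)(r + 2), so the eigenvalues are -2, 3, 5.
r=5: eigenvector (-1, -1, 0).
r=3: eigenvector (2, 1, 0).
r=-2: eigenvector (-2, -1, 1).
P = [[-1, 2, -2], [-1, 1, -1], [0, 0, 1]], D = diag(5, 3, -2), P⁻¹ = [[1, -2, 0], [1, -1, 1], [0, 0, 1]].
C³ = P·diag(125, 27, -8)·P⁻¹ = [[-71, 196, 70], [-98, 223, 35], [0, 0, -8]].
The requested entry is -8.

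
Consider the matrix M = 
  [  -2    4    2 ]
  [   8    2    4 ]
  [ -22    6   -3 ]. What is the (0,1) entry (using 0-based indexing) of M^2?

12

Characteristic polynomial: s^3 + 3s^2 - 16s + 12 = (s - 2)(s - 1)(s + 6), so the eigenvalues are -6, 1, 2.
s=2: eigenvector (1, 2, -2).
s=-6: eigenvector (0, 1, -2).
s=1: eigenvector (-2, -4, 5).
P = [[1, 0, -2], [2, 1, -4], [-2, -2, 5]], D = diag(2, -6, 1), P⁻¹ = [[-3, 4, 2], [-2, 1, 0], [-2, 2, 1]].
M² = P·diag(4, 36, 1)·P⁻¹ = [[-8, 12, 6], [-88, 60, 12], [158, -94, -11]].
The requested entry is 12.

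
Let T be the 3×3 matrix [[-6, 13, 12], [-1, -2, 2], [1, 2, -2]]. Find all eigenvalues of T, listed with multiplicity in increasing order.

-5, -5, 0

Characteristic polynomial: p(s) = s^3 + 10s^2 + 25s = s(s + 5)^2.
Roots (with multiplicity): -5, -5, 0.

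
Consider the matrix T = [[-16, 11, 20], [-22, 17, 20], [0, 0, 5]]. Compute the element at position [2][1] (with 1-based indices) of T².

Characteristic polynomial: r^3 - 6r^2 - 25r + 150 = (r - 6)(r - 5)(r + 5), so the eigenvalues are -5, 5, 6.
r=6: eigenvector (-1, -2, 0).
r=-5: eigenvector (1, 1, 0).
r=5: eigenvector (2, 2, 1).
P = [[-1, 1, 2], [-2, 1, 2], [0, 0, 1]], D = diag(6, -5, 5), P⁻¹ = [[1, -1, 0], [2, -1, -2], [0, 0, 1]].
T² = P·diag(36, 25, 25)·P⁻¹ = [[14, 11, 0], [-22, 47, 0], [0, 0, 25]].
The requested entry is -22.

-22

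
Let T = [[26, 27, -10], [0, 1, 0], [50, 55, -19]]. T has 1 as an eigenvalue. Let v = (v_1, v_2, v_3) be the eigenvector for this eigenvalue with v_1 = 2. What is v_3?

5

T − 1I = [[25, 27, -10], [0, 0, 0], [50, 55, -20]].
Solving (T − 1I)v = 0 gives the eigenspace spanned by (2, 0, 5).
With v_1 = 2, v = (2, 0, 5), so v_3 = 5.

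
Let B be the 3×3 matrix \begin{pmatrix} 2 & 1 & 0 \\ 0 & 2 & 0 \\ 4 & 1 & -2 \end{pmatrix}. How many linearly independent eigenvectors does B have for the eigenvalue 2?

1

B − 2I = [[0, 1, 0], [0, 0, 0], [4, 1, -4]].
This matrix has rank 2, so its null space has dimension 3 − 2 = 1.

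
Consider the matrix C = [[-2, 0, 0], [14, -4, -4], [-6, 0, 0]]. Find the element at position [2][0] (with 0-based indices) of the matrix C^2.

Characteristic polynomial: λ^3 + 6λ^2 + 8λ = λ(λ + 2)(λ + 4), so the eigenvalues are -4, -2, 0.
λ=-2: eigenvector (1, 1, 3).
λ=0: eigenvector (0, -1, 1).
λ=-4: eigenvector (0, 1, 0).
P = [[1, 0, 0], [1, -1, 1], [3, 1, 0]], D = diag(-2, 0, -4), P⁻¹ = [[1, 0, 0], [-3, 0, 1], [-4, 1, 1]].
C² = P·diag(4, 0, 16)·P⁻¹ = [[4, 0, 0], [-60, 16, 16], [12, 0, 0]].
The requested entry is 12.

12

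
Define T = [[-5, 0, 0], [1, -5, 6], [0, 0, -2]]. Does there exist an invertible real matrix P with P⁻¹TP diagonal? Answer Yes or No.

Characteristic polynomial: p(λ) = λ^3 + 12λ^2 + 45λ + 50 = (λ + 2)(λ + 5)^2.
λ = -5 has algebraic multiplicity 2; rank(T + 5I) = 2, so geometric multiplicity = 1.
Geometric multiplicity < algebraic multiplicity, so T is not diagonalizable.

No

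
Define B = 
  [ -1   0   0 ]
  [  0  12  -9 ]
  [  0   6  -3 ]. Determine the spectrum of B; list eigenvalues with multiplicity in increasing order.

-1, 3, 6

Characteristic polynomial: p(r) = r^3 - 8r^2 + 9r + 18 = (r - 6)(r - 3)(r + 1).
Roots (with multiplicity): -1, 3, 6.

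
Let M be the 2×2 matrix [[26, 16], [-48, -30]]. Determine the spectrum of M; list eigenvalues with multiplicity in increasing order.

-6, 2

Characteristic polynomial: p(t) = t^2 + 4t - 12 = (t - 2)(t + 6).
Roots (with multiplicity): -6, 2.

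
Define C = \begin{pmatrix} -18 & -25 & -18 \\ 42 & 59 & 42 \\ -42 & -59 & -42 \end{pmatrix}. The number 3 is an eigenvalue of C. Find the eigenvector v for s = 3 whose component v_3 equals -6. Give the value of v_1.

C − 3I = [[-21, -25, -18], [42, 56, 42], [-42, -59, -45]].
Solving (C − 3I)v = 0 gives the eigenspace spanned by (-2, 6, -6).
With v_3 = -6, v = (-2, 6, -6), so v_1 = -2.

-2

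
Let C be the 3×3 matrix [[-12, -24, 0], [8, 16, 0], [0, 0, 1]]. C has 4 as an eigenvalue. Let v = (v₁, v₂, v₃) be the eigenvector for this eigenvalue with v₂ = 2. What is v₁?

-3

C − 4I = [[-16, -24, 0], [8, 12, 0], [0, 0, -3]].
Solving (C − 4I)v = 0 gives the eigenspace spanned by (-3, 2, 0).
With v₂ = 2, v = (-3, 2, 0), so v₁ = -3.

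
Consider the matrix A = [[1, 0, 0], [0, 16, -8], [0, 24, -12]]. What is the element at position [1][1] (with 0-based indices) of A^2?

Characteristic polynomial: μ^3 - 5μ^2 + 4μ = μ(μ - 4)(μ - 1), so the eigenvalues are 0, 1, 4.
μ=0: eigenvector (0, 1, 2).
μ=1: eigenvector (1, 0, 0).
μ=4: eigenvector (0, -2, -3).
P = [[0, 1, 0], [1, 0, -2], [2, 0, -3]], D = diag(0, 1, 4), P⁻¹ = [[0, -3, 2], [1, 0, 0], [0, -2, 1]].
A² = P·diag(0, 1, 16)·P⁻¹ = [[1, 0, 0], [0, 64, -32], [0, 96, -48]].
The requested entry is 64.

64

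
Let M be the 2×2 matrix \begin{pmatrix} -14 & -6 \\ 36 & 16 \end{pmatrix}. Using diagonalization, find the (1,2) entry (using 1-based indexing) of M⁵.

-1056

Characteristic polynomial: t^2 - 2t - 8 = (t - 4)(t + 2), so the eigenvalues are -2, 4.
t=4: eigenvector (1, -3).
t=-2: eigenvector (1, -2).
P = [[1, 1], [-3, -2]], D = diag(4, -2), P⁻¹ = [[-2, -1], [3, 1]].
M⁵ = P·diag(1024, -32)·P⁻¹ = [[-2144, -1056], [6336, 3136]].
The requested entry is -1056.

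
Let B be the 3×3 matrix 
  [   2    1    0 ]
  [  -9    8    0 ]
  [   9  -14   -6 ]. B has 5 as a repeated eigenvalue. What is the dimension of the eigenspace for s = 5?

1

B − 5I = [[-3, 1, 0], [-9, 3, 0], [9, -14, -11]].
This matrix has rank 2, so its null space has dimension 3 − 2 = 1.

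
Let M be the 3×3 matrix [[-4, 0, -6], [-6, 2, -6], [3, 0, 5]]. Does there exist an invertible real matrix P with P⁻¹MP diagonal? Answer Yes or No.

Characteristic polynomial: p(r) = r^3 - 3r^2 + 4 = (r - 2)^2(r + 1).
r = 2 has algebraic multiplicity 2; rank(M − 2I) = 1, so geometric multiplicity = 2.
Every eigenvalue has geometric = algebraic multiplicity, so M is diagonalizable.

Yes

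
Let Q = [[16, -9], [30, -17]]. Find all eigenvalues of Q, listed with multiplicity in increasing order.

Characteristic polynomial: p(r) = r^2 + r - 2 = (r - 1)(r + 2).
Roots (with multiplicity): -2, 1.

-2, 1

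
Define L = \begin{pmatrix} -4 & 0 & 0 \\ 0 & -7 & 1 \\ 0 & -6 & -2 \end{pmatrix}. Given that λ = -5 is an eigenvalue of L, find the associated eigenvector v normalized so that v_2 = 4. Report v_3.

L + 5I = [[1, 0, 0], [0, -2, 1], [0, -6, 3]].
Solving (L + 5I)v = 0 gives the eigenspace spanned by (0, 4, 8).
With v_2 = 4, v = (0, 4, 8), so v_3 = 8.

8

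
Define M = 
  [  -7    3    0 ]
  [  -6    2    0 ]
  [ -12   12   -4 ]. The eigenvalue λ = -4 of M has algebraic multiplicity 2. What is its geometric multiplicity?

M + 4I = [[-3, 3, 0], [-6, 6, 0], [-12, 12, 0]].
This matrix has rank 1, so its null space has dimension 3 − 1 = 2.

2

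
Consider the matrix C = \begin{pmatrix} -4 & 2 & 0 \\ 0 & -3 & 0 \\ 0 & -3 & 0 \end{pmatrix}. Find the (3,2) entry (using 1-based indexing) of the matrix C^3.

Characteristic polynomial: s^3 + 7s^2 + 12s = s(s + 3)(s + 4), so the eigenvalues are -4, -3, 0.
s=0: eigenvector (0, 0, 1).
s=-3: eigenvector (2, 1, 1).
s=-4: eigenvector (1, 0, 0).
P = [[0, 2, 1], [0, 1, 0], [1, 1, 0]], D = diag(0, -3, -4), P⁻¹ = [[0, -1, 1], [0, 1, 0], [1, -2, 0]].
C³ = P·diag(0, -27, -64)·P⁻¹ = [[-64, 74, 0], [0, -27, 0], [0, -27, 0]].
The requested entry is -27.

-27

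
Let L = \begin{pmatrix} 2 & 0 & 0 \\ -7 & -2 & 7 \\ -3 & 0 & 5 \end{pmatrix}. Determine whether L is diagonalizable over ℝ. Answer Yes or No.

Characteristic polynomial: p(r) = r^3 - 5r^2 - 4r + 20 = (r - 5)(r - 2)(r + 2).
All 3 eigenvalues are distinct, so L is diagonalizable.

Yes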